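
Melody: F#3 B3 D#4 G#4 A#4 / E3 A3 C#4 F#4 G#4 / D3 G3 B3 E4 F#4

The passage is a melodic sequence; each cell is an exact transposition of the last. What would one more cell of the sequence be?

C3 F3 A3 D4 E4

Unit = 5 notes; the statements start on F#3, E3, D3, moving down a 2nd each time.
Statement 4 starts on C3 and keeps the same exact contour: C3 F3 A3 D4 E4.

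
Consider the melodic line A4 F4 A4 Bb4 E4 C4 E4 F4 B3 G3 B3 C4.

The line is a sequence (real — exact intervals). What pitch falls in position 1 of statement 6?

G#2

With 4-note cells, note 1 of each statement runs A4, E4, B3.
Each moves down a 4th. Continuing: F#3 → C#3 → G#2.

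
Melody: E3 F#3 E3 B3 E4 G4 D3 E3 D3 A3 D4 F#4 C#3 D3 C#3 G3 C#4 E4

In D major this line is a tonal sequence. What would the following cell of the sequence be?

The 6-note cells begin on E3, D3, C#3 — each down a 2nd from the last.
So cell 4 is B2 C#3 B2 F#3 B3 D4.

B2 C#3 B2 F#3 B3 D4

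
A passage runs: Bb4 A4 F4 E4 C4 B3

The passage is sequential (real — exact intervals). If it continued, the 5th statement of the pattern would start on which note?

D3

The 2-note cells begin on Bb4, F4, C4 — each down a 4th from the last.
Extending the heads down a 4th: G3 → D3.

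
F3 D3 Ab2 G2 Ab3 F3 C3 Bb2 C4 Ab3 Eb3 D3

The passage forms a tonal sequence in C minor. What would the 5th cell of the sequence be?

Taking 4-note groups, the heads are F3, Ab3, C4: the pattern moves up a 3rd.
Extending up a 3rd: Eb4 → G4.
From G4 the diatonic shape gives G4 Eb4 Bb3 Ab3.

G4 Eb4 Bb3 Ab3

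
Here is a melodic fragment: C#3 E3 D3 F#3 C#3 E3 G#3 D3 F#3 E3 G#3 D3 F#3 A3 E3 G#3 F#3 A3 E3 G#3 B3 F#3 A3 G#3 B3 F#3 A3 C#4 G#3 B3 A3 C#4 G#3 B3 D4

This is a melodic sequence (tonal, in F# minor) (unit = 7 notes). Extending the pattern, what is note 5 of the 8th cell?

C#4

The unit is 7 notes. Position-5 pitches of the 5 shown cells: C#3, D3, E3, F#3, G#3.
Carrying that up a 2nd forward: A3 → B3 → C#4.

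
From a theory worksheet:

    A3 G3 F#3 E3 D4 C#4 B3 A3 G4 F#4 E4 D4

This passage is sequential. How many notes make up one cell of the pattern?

4

Try groups of 4 (3 cells in 12 notes):
A3 G3 F#3 E3 | D4 C#4 B3 A3 | G4 F#4 E4 D4
Each cell is the previous one up a 4th — so the unit is 4 notes.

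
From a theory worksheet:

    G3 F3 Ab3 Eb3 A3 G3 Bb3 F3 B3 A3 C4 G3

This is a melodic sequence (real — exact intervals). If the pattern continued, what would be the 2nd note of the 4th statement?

With 4-note cells, note 2 of each statement runs F3, G3, A3.
One more up a 2nd gives B3.

B3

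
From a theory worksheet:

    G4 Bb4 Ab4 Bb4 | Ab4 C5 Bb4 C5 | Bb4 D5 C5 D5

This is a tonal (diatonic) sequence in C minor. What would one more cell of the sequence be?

C5 Eb5 D5 Eb5

Taking 4-note groups, the heads are G4, Ab4, Bb4: the pattern moves up a 2nd.
So cell 4 is C5 Eb5 D5 Eb5.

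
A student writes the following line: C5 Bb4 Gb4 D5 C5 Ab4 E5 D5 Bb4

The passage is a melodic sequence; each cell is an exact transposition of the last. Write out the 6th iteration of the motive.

A#5 G#5 E5

Taking 3-note groups, the heads are C5, D5, E5: the pattern moves up a 2nd.
Carrying on: F#5 → G#5 → A#5.
From A#5 the exact shape gives A#5 G#5 E5.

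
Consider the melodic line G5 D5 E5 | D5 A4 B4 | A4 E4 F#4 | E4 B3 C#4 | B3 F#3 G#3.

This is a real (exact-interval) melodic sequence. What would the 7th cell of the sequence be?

Taking 3-note groups, the heads are G5, D5, A4, E4, B3: the pattern moves down a 4th.
Extending down a 4th: F#3 → C#3.
From C#3 the exact shape gives C#3 G#2 A#2.

C#3 G#2 A#2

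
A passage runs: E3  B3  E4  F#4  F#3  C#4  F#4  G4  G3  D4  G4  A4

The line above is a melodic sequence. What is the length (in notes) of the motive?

4

12 notes total. Splitting into 3 groups of 4:
E3 B3 E4 F#4 | F#3 C#4 F#4 G4 | G3 D4 G4 A4
That's a consistent up a 2nd shift per cell, and no other grouping gives one.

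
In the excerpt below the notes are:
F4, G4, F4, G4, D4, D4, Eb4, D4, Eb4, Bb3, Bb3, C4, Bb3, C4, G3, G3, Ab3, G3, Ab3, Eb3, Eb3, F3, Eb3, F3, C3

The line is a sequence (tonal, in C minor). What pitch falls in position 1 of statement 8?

The unit is 5 notes. Position-1 pitches of the 5 shown cells: F4, D4, Bb3, G3, Eb3.
Carrying that down a 3rd forward: C3 → Ab2 → F2.

F2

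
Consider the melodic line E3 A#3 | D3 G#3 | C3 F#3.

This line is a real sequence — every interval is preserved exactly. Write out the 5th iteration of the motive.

Ab2 D3

Taking 2-note groups, the heads are E3, D3, C3: the pattern moves down a 2nd.
Continuing the starts: Bb2 → Ab2.
From Ab2 the exact shape gives Ab2 D3.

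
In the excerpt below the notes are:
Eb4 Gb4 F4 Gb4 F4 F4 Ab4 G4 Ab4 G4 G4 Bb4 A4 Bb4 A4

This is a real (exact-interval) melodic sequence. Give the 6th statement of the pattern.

C#5 E5 D#5 E5 D#5

The 5-note cells begin on Eb4, F4, G4 — each up a 2nd from the last.
Carrying on: A4 → B4 → C#5.
So cell 6 is C#5 E5 D#5 E5 D#5.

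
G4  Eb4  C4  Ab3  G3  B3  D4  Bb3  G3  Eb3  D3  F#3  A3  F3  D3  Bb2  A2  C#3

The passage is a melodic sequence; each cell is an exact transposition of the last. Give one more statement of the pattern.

E3 C3 A2 F2 E2 G#2

With a 6-note motive the entries are G4, D4, A3, each down a 4th from the previous.
From E3 the exact shape gives E3 C3 A2 F2 E2 G#2.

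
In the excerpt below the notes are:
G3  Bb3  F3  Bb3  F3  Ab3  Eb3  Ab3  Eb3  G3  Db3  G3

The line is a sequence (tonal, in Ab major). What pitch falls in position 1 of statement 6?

Bb2

With 4-note cells, note 1 of each statement runs G3, F3, Eb3.
Each moves down a 2nd. Continuing: Db3 → C3 → Bb2.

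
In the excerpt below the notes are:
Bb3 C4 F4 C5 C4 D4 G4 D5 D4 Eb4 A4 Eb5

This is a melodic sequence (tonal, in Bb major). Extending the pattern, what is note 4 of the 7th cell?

With 4-note cells, note 4 of each statement runs C5, D5, Eb5.
Extending up a 2nd: F5 → G5 → A5 → Bb5.

Bb5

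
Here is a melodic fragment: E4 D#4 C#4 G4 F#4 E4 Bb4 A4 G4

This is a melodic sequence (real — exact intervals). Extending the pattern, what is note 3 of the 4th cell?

With 3-note cells, note 3 of each statement runs C#4, E4, G4.
Each moves up a 3rd; the next is Bb4.

Bb4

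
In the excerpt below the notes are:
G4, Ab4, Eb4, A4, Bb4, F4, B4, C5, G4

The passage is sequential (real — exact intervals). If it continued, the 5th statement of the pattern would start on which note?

The 3-note cells begin on G4, A4, B4 — each up a 2nd from the last.
Extending the heads up a 2nd: C#5 → D#5.

D#5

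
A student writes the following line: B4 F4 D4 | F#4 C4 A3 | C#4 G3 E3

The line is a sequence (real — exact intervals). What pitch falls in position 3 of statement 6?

With 3-note cells, note 3 of each statement runs D4, A3, E3.
Carrying that down a 4th forward: B2 → F#2 → C#2.

C#2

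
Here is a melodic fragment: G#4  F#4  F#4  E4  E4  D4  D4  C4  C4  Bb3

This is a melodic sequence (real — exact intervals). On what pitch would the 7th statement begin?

The 2-note cells begin on G#4, F#4, E4, D4, C4 — each down a 2nd from the last.
Continuing: Bb3 → Ab3. Statement 7 starts on Ab3.

Ab3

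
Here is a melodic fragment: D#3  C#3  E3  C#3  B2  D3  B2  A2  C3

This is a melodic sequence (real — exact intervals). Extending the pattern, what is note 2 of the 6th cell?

Eb2

Grouping in 3s, the 2nd note of each cell is C#3, B2, A2.
Extending down a 2nd: G2 → F2 → Eb2.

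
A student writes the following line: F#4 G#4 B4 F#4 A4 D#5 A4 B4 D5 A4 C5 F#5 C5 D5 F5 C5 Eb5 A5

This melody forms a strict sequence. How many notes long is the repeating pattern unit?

18 notes total. Splitting into 3 groups of 6:
F#4 G#4 B4 F#4 A4 D#5 | A4 B4 D5 A4 C5 F#5 | C5 D5 F5 C5 Eb5 A5
That's a consistent up a 3rd shift per cell, and no other grouping gives one.

6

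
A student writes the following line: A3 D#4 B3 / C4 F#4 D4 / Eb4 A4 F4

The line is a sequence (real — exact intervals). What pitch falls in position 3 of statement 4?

With 3-note cells, note 3 of each statement runs B3, D4, F4.
From F4, up a 3rd gives Ab4.

Ab4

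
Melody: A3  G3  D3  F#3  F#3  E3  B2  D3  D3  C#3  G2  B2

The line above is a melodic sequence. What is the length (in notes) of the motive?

12 notes total. Splitting into 3 groups of 4:
A3 G3 D3 F#3 | F#3 E3 B2 D3 | D3 C#3 G2 B2
Each cell is the previous one down a 3rd — so the unit is 4 notes.

4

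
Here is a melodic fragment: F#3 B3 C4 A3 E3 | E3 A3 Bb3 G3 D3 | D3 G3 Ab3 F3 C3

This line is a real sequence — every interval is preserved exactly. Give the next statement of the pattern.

Taking 5-note groups, the heads are F#3, E3, D3: the pattern moves down a 2nd.
So cell 4 is C3 F3 Gb3 Eb3 Bb2.

C3 F3 Gb3 Eb3 Bb2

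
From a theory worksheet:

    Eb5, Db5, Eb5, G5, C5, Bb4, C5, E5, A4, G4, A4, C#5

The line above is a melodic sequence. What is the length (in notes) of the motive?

4

There are 12 notes; a 4-note unit gives 3 cells:
Eb5 Db5 Eb5 G5 | C5 Bb4 C5 E5 | A4 G4 A4 C#5
Every group is a transposition down a 3rd of the one before; no shorter unit works.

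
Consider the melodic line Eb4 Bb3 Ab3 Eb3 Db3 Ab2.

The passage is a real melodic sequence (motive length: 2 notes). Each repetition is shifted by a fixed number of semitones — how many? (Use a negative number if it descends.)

With a 2-note motive the entries are Eb4, Ab3, Db3, each down a 5th from the previous.
Eb4 to Ab3 spans -7 semitones.

-7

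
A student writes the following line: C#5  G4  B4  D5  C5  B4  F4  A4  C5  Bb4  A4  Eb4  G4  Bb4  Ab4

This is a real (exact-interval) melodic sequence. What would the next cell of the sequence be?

The 5-note cells begin on C#5, B4, A4 — each down a 2nd from the last.
So cell 4 is G4 Db4 F4 Ab4 Gb4.

G4 Db4 F4 Ab4 Gb4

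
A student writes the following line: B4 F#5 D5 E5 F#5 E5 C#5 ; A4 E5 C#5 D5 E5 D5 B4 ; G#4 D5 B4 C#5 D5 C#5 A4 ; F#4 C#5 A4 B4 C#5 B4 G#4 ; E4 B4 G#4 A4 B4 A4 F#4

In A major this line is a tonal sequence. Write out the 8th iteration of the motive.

B3 F#4 D4 E4 F#4 E4 C#4

Taking 7-note groups, the heads are B4, A4, G#4, F#4, E4: the pattern moves down a 2nd.
Extending down a 2nd: D4 → C#4 → B3.
Statement 8 starts on B3 and keeps the same diatonic contour: B3 F#4 D4 E4 F#4 E4 C#4.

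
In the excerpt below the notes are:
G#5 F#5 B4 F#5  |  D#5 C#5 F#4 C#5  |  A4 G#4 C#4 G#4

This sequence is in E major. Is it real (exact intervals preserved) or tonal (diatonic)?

tonal

Every note is diatonic to E major.
Cell 1 has -2 semitones from note 1 to 2, but cell 3 has -1 — the interval quality changes while the contour stays the same, which is the hallmark of a tonal sequence.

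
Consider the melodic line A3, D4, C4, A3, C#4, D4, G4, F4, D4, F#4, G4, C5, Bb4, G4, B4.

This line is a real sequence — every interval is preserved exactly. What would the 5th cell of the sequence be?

F5 Bb5 Ab5 F5 A5

The 5-note cells begin on A3, D4, G4 — each up a 4th from the last.
Carrying on: C5 → F5.
From F5 the exact shape gives F5 Bb5 Ab5 F5 A5.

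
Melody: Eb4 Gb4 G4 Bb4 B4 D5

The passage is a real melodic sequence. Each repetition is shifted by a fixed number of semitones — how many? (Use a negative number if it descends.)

Unit = 2 notes; the statements start on Eb4, G4, B4, moving up a 3rd each time.
Eb4 to G4 spans +4 semitones.

4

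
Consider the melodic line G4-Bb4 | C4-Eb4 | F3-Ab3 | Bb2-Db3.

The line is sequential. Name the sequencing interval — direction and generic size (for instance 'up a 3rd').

down a 5th

The 2-note cells begin on G4, C4, F3, Bb2 — each down a 5th from the last.
From G4 to C4: down a 5th.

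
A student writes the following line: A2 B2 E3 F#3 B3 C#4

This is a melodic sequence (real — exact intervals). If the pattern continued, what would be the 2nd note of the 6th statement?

A#5

With 2-note cells, note 2 of each statement runs B2, F#3, C#4.
Each moves up a 5th. Continuing: G#4 → D#5 → A#5.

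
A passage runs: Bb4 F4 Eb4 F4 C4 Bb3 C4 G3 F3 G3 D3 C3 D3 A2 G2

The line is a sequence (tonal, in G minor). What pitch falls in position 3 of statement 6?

With 3-note cells, note 3 of each statement runs Eb4, Bb3, F3, C3, G2.
Each moves down a 4th; the next is D2.

D2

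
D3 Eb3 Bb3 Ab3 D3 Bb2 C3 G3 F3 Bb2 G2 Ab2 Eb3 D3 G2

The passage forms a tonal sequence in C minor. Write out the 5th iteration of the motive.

C2 D2 Ab2 G2 C2

The 5-note cells begin on D3, Bb2, G2 — each down a 3rd from the last.
Extending down a 3rd: Eb2 → C2.
So cell 5 is C2 D2 Ab2 G2 C2.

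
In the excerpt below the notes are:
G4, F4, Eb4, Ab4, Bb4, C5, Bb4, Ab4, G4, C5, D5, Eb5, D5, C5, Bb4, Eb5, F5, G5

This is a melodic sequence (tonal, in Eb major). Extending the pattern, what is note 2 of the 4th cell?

Grouping in 6s, the 2nd note of each cell is F4, Ab4, C5.
Each moves up a 3rd; the next is Eb5.

Eb5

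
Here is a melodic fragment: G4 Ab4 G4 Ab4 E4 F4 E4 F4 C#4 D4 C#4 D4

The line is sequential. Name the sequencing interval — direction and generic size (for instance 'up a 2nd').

down a 3rd

Unit = 4 notes; the statements start on G4, E4, C#4, moving down a 3rd each time.
G4 to E4 is down a 3rd.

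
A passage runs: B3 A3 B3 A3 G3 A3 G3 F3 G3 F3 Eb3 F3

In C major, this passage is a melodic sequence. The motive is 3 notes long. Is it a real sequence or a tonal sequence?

real

Each cell has the same semitone pattern (-2, 2) — intervals are preserved exactly.
And Eb3 lies outside C major, so the sequence is real rather than tonal.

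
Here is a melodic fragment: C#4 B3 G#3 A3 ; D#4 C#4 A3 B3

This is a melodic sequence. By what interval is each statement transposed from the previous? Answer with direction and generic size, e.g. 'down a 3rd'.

up a 2nd

Taking 4-note groups, the heads are C#4, D#4: the pattern moves up a 2nd.
From C#4 to D#4: up a 2nd.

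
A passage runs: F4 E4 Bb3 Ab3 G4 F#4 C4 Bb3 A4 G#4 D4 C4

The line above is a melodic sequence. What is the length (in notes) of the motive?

4

There are 12 notes; a 4-note unit gives 3 cells:
F4 E4 Bb3 Ab3 | G4 F#4 C4 Bb3 | A4 G#4 D4 C4
That's a consistent up a 2nd shift per cell, and no other grouping gives one.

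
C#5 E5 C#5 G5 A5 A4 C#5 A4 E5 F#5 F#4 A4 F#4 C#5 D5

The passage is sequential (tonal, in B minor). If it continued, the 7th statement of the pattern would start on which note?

E3

The 5-note cells begin on C#5, A4, F#4 — each down a 3rd from the last.
Extending the heads down a 3rd: D4 → B3 → G3 → E3.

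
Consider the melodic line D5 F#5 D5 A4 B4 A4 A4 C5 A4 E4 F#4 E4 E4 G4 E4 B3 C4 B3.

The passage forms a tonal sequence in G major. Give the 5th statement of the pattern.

With a 6-note motive the entries are D5, A4, E4, each down a 4th from the previous.
Extending down a 4th: B3 → F#3.
Statement 5 starts on F#3 and keeps the same diatonic contour: F#3 A3 F#3 C3 D3 C3.

F#3 A3 F#3 C3 D3 C3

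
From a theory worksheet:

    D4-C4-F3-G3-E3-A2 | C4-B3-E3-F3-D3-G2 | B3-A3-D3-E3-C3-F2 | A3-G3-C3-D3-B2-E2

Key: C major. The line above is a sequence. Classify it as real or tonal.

tonal

Every note is diatonic to C major.
Cell 1 has -2 semitones from note 1 to 2, but cell 2 has -1 — the interval quality changes while the contour stays the same, which is the hallmark of a tonal sequence.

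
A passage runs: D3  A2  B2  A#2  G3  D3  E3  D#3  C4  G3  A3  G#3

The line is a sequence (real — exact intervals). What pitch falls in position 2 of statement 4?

With 4-note cells, note 2 of each statement runs A2, D3, G3.
One more up a 4th gives C4.

C4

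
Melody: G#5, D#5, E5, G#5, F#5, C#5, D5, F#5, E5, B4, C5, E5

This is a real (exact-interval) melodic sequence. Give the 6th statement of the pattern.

Bb4 F4 Gb4 Bb4

Taking 4-note groups, the heads are G#5, F#5, E5: the pattern moves down a 2nd.
Extending down a 2nd: D5 → C5 → Bb4.
Statement 6 starts on Bb4 and keeps the same exact contour: Bb4 F4 Gb4 Bb4.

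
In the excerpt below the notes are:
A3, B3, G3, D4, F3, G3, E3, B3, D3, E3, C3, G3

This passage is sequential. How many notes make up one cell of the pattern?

Try groups of 4 (3 cells in 12 notes):
A3 B3 G3 D4 | F3 G3 E3 B3 | D3 E3 C3 G3
Each cell is the previous one down a 3rd — so the unit is 4 notes.

4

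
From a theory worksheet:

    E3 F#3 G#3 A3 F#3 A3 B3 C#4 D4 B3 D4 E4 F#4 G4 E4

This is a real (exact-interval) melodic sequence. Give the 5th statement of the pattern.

C5 D5 E5 F5 D5

With a 5-note motive the entries are E3, A3, D4, each up a 4th from the previous.
Carrying on: G4 → C5.
So cell 5 is C5 D5 E5 F5 D5.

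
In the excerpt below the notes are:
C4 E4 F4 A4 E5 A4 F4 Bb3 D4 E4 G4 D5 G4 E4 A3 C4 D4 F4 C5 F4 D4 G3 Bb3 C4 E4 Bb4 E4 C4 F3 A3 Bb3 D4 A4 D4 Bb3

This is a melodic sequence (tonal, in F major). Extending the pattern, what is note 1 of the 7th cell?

D3

With 7-note cells, note 1 of each statement runs C4, Bb3, A3, G3, F3.
Each moves down a 2nd. Continuing: E3 → D3.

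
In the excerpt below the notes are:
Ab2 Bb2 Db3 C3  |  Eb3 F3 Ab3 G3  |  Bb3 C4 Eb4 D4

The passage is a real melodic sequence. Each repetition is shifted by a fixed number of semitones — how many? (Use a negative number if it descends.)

With a 4-note motive the entries are Ab2, Eb3, Bb3, each up a 5th from the previous.
Ab2→Eb3 is 51 − 44 = 7 semitones.

7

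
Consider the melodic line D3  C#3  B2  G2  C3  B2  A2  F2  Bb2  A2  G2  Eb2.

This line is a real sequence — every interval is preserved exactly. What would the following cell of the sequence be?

Unit = 4 notes; the statements start on D3, C3, Bb2, moving down a 2nd each time.
Statement 4 starts on Ab2 and keeps the same exact contour: Ab2 G2 F2 Db2.

Ab2 G2 F2 Db2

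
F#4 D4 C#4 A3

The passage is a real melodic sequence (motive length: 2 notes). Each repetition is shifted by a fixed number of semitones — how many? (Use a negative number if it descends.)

-5

Unit = 2 notes; the statements start on F#4, C#4, moving down a 4th each time.
Counting half-steps from F#4 to C#4: -5.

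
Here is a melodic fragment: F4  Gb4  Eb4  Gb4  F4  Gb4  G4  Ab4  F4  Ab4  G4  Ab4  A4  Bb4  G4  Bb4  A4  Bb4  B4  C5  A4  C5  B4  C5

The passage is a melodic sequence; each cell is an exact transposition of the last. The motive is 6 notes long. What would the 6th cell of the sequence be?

With a 6-note motive the entries are F4, G4, A4, B4, each up a 2nd from the previous.
Carrying on: C#5 → D#5.
From D#5 the exact shape gives D#5 E5 C#5 E5 D#5 E5.

D#5 E5 C#5 E5 D#5 E5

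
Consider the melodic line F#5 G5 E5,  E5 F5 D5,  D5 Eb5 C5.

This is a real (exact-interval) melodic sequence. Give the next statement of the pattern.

With a 3-note motive the entries are F#5, E5, D5, each down a 2nd from the previous.
From C5 the exact shape gives C5 Db5 Bb4.

C5 Db5 Bb4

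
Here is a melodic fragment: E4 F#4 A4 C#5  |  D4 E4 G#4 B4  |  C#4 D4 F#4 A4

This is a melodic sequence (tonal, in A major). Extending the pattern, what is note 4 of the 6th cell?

E4

The unit is 4 notes. Position-4 pitches of the 3 shown cells: C#5, B4, A4.
Carrying that down a 2nd forward: G#4 → F#4 → E4.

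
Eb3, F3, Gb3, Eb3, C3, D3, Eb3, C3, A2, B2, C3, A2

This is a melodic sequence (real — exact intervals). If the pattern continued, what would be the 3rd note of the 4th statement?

A2

Grouping in 4s, the 3rd note of each cell is Gb3, Eb3, C3.
From C3, down a 3rd gives A2.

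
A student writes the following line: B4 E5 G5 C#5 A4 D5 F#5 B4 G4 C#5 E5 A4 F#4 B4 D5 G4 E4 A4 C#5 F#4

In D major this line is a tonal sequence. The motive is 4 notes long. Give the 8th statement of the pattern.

B3 E4 G4 C#4

Taking 4-note groups, the heads are B4, A4, G4, F#4, E4: the pattern moves down a 2nd.
Carrying on: D4 → C#4 → B3.
Statement 8 starts on B3 and keeps the same diatonic contour: B3 E4 G4 C#4.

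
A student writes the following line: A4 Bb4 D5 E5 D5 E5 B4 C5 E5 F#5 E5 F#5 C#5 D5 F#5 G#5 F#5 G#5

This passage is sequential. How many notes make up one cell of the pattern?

18 notes total. Splitting into 3 groups of 6:
A4 Bb4 D5 E5 D5 E5 | B4 C5 E5 F#5 E5 F#5 | C#5 D5 F#5 G#5 F#5 G#5
Each cell is the previous one up a 2nd — so the unit is 6 notes.

6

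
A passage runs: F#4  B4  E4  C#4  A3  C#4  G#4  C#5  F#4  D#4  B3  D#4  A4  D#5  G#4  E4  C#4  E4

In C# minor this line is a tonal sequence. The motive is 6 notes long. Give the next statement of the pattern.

With a 6-note motive the entries are F#4, G#4, A4, each up a 2nd from the previous.
Statement 4 starts on B4 and keeps the same diatonic contour: B4 E5 A4 F#4 D#4 F#4.

B4 E5 A4 F#4 D#4 F#4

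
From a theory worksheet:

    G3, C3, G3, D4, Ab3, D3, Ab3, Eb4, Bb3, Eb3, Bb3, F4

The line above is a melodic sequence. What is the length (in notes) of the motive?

12 notes total. Splitting into 3 groups of 4:
G3 C3 G3 D4 | Ab3 D3 Ab3 Eb4 | Bb3 Eb3 Bb3 F4
That's a consistent up a 2nd shift per cell, and no other grouping gives one.

4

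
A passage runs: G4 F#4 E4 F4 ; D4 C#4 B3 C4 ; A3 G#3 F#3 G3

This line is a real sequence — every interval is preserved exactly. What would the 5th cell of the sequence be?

B2 A#2 G#2 A2

Unit = 4 notes; the statements start on G4, D4, A3, moving down a 4th each time.
Continuing the starts: E3 → B2.
So cell 5 is B2 A#2 G#2 A2.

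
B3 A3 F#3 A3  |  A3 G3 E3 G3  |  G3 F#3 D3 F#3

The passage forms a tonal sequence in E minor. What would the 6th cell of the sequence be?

Unit = 4 notes; the statements start on B3, A3, G3, moving down a 2nd each time.
Extending down a 2nd: F#3 → E3 → D3.
From D3 the diatonic shape gives D3 C3 A2 C3.

D3 C3 A2 C3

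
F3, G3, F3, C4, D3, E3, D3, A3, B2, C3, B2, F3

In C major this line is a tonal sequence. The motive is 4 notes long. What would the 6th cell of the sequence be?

C2 D2 C2 G2

With a 4-note motive the entries are F3, D3, B2, each down a 3rd from the previous.
Continuing the starts: G2 → E2 → C2.
So cell 6 is C2 D2 C2 G2.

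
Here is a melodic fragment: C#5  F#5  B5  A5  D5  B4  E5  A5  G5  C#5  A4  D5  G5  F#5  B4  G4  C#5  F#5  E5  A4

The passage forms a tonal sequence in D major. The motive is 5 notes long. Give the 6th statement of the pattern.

E4 A4 D5 C#5 F#4

The 5-note cells begin on C#5, B4, A4, G4 — each down a 2nd from the last.
Continuing the starts: F#4 → E4.
Statement 6 starts on E4 and keeps the same diatonic contour: E4 A4 D5 C#5 F#4.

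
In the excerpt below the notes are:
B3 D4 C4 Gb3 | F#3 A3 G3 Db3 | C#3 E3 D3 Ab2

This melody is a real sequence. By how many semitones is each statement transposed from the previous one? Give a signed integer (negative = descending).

-5

With a 4-note motive the entries are B3, F#3, C#3, each down a 4th from the previous.
B3 to F#3 spans -5 semitones.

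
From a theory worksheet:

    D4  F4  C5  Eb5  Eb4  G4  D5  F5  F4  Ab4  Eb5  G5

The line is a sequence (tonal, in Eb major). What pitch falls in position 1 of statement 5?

Ab4

Grouping in 4s, the 1st note of each cell is D4, Eb4, F4.
Extending up a 2nd: G4 → Ab4.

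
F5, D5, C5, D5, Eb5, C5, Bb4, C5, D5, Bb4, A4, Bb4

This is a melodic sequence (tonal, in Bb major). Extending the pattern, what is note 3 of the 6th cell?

The unit is 4 notes. Position-3 pitches of the 3 shown cells: C5, Bb4, A4.
Each moves down a 2nd. Continuing: G4 → F4 → Eb4.

Eb4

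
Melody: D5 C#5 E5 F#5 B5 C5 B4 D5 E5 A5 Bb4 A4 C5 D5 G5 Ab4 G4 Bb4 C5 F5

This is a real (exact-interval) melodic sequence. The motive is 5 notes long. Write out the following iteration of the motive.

Gb4 F4 Ab4 Bb4 Eb5

The 5-note cells begin on D5, C5, Bb4, Ab4 — each down a 2nd from the last.
From Gb4 the exact shape gives Gb4 F4 Ab4 Bb4 Eb5.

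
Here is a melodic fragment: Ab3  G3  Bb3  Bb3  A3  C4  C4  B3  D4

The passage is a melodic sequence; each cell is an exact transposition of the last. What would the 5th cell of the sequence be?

E4 D#4 F#4

Taking 3-note groups, the heads are Ab3, Bb3, C4: the pattern moves up a 2nd.
Extending up a 2nd: D4 → E4.
From E4 the exact shape gives E4 D#4 F#4.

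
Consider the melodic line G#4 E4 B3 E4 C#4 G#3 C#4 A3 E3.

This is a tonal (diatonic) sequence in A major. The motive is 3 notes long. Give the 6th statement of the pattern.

D3 B2 F#2

With a 3-note motive the entries are G#4, E4, C#4, each down a 3rd from the previous.
Continuing the starts: A3 → F#3 → D3.
So cell 6 is D3 B2 F#2.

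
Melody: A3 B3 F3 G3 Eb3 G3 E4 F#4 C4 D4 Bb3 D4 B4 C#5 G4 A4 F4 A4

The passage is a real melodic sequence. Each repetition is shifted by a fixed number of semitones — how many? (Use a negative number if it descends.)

The 6-note cells begin on A3, E4, B4 — each up a 5th from the last.
A3 to E4 spans +7 semitones.

7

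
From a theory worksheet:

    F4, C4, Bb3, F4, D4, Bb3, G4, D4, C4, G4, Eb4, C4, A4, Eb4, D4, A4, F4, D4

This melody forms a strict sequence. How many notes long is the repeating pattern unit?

6

18 notes total. Splitting into 3 groups of 6:
F4 C4 Bb3 F4 D4 Bb3 | G4 D4 C4 G4 Eb4 C4 | A4 Eb4 D4 A4 F4 D4
Each cell is the previous one up a 2nd — so the unit is 6 notes.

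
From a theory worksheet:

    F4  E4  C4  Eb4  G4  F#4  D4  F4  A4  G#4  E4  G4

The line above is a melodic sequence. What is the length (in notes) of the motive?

4

Try groups of 4 (3 cells in 12 notes):
F4 E4 C4 Eb4 | G4 F#4 D4 F4 | A4 G#4 E4 G4
That's a consistent up a 2nd shift per cell, and no other grouping gives one.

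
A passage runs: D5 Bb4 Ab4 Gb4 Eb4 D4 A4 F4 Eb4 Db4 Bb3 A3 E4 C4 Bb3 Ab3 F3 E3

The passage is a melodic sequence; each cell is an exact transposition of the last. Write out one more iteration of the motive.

The 6-note cells begin on D5, A4, E4 — each down a 4th from the last.
So cell 4 is B3 G3 F3 Eb3 C3 B2.

B3 G3 F3 Eb3 C3 B2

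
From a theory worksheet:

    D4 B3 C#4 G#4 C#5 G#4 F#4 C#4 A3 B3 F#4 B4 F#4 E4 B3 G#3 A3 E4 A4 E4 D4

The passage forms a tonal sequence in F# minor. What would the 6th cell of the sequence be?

With a 7-note motive the entries are D4, C#4, B3, each down a 2nd from the previous.
Extending down a 2nd: A3 → G#3 → F#3.
From F#3 the diatonic shape gives F#3 D3 E3 B3 E4 B3 A3.

F#3 D3 E3 B3 E4 B3 A3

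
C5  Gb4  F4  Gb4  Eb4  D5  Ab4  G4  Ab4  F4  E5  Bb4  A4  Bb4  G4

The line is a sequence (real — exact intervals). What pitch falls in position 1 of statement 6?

Grouping in 5s, the 1st note of each cell is C5, D5, E5.
Each moves up a 2nd. Continuing: F#5 → G#5 → A#5.

A#5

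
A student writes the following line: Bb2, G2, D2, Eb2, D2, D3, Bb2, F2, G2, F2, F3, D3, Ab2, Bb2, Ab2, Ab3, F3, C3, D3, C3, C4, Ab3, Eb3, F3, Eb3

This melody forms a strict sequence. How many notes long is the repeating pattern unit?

There are 25 notes; a 5-note unit gives 5 cells:
Bb2 G2 D2 Eb2 D2 | D3 Bb2 F2 G2 F2 | F3 D3 Ab2 Bb2 Ab2 | Ab3 F3 C3 D3 C3 | C4 Ab3 Eb3 F3 Eb3
Every group is a transposition up a 3rd of the one before; no shorter unit works.

5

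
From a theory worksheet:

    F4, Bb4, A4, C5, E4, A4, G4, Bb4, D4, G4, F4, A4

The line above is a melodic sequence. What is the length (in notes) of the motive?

12 notes total. Splitting into 3 groups of 4:
F4 Bb4 A4 C5 | E4 A4 G4 Bb4 | D4 G4 F4 A4
Each cell is the previous one down a 2nd — so the unit is 4 notes.

4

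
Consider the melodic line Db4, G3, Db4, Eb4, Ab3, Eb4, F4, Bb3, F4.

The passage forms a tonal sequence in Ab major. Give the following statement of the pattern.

The 3-note cells begin on Db4, Eb4, F4 — each up a 2nd from the last.
Statement 4 starts on G4 and keeps the same diatonic contour: G4 C4 G4.

G4 C4 G4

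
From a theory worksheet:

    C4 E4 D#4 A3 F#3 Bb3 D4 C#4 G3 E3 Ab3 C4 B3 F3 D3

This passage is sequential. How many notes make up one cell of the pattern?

5

15 notes total. Splitting into 3 groups of 5:
C4 E4 D#4 A3 F#3 | Bb3 D4 C#4 G3 E3 | Ab3 C4 B3 F3 D3
Every group is a transposition down a 2nd of the one before; no shorter unit works.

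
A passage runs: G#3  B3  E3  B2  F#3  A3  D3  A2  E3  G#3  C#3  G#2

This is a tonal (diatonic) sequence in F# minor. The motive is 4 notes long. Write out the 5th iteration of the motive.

Unit = 4 notes; the statements start on G#3, F#3, E3, moving down a 2nd each time.
Carrying on: D3 → C#3.
Statement 5 starts on C#3 and keeps the same diatonic contour: C#3 E3 A2 E2.

C#3 E3 A2 E2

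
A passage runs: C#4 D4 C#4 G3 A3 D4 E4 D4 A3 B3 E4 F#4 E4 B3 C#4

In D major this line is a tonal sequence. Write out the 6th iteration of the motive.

A4 B4 A4 E4 F#4

Unit = 5 notes; the statements start on C#4, D4, E4, moving up a 2nd each time.
Continuing the starts: F#4 → G4 → A4.
So cell 6 is A4 B4 A4 E4 F#4.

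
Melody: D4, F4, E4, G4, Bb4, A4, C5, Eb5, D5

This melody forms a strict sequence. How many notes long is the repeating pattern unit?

9 notes total. Splitting into 3 groups of 3:
D4 F4 E4 | G4 Bb4 A4 | C5 Eb5 D5
Every group is a transposition up a 4th of the one before; no shorter unit works.

3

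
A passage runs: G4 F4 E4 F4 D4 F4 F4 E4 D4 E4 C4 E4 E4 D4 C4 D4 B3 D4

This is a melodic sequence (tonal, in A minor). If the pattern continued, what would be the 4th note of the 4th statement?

C4

The unit is 6 notes. Position-4 pitches of the 3 shown cells: F4, E4, D4.
One more down a 2nd gives C4.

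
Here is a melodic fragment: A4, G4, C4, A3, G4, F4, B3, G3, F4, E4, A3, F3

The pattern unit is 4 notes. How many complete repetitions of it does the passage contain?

12 notes in groups of 4 gives 12/4 = 3 statements.
Starts: A4, G4, F4 — each down a 2nd.

3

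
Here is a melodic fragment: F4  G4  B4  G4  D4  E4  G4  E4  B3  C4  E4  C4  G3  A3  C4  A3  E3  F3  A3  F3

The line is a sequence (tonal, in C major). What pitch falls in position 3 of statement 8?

Grouping in 4s, the 3rd note of each cell is B4, G4, E4, C4, A3.
Carrying that down a 3rd forward: F3 → D3 → B2.

B2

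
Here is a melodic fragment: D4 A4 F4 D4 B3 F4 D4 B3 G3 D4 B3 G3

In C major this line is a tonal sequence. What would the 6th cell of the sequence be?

Taking 4-note groups, the heads are D4, B3, G3: the pattern moves down a 3rd.
Carrying on: E3 → C3 → A2.
From A2 the diatonic shape gives A2 E3 C3 A2.

A2 E3 C3 A2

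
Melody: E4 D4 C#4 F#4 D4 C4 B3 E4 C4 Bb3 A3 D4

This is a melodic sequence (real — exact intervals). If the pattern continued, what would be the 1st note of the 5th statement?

Ab3

With 4-note cells, note 1 of each statement runs E4, D4, C4.
Extending down a 2nd: Bb3 → Ab3.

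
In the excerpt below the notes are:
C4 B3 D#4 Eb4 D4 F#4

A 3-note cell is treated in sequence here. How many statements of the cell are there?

6 notes in groups of 3 gives 6/3 = 2 statements.
Starts: C4, Eb4 — each up a 3rd.

2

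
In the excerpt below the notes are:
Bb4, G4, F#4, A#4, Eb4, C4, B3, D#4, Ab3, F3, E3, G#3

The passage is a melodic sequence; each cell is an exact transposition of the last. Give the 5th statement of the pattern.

With a 4-note motive the entries are Bb4, Eb4, Ab3, each down a 5th from the previous.
Carrying on: Db3 → Gb2.
From Gb2 the exact shape gives Gb2 Eb2 D2 F#2.

Gb2 Eb2 D2 F#2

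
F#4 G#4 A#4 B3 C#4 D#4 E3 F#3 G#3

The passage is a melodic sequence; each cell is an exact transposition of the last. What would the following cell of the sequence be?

Taking 3-note groups, the heads are F#4, B3, E3: the pattern moves down a 5th.
So cell 4 is A2 B2 C#3.

A2 B2 C#3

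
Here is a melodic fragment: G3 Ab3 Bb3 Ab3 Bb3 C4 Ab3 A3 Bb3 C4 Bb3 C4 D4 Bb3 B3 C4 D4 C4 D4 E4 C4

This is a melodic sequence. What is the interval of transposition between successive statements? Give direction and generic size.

up a 2nd

The 7-note cells begin on G3, A3, B3 — each up a 2nd from the last.
G3 to A3 is up a 2nd.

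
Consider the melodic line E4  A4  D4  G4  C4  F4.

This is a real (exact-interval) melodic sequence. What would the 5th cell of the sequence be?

Taking 2-note groups, the heads are E4, D4, C4: the pattern moves down a 2nd.
Carrying on: Bb3 → Ab3.
So cell 5 is Ab3 Db4.

Ab3 Db4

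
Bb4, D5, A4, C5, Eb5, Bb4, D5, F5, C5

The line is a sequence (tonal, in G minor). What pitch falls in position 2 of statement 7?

C6

Grouping in 3s, the 2nd note of each cell is D5, Eb5, F5.
Carrying that up a 2nd forward: G5 → A5 → Bb5 → C6.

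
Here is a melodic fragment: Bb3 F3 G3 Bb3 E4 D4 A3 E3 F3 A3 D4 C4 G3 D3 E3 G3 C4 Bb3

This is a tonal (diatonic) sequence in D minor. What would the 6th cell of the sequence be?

Unit = 6 notes; the statements start on Bb3, A3, G3, moving down a 2nd each time.
Extending down a 2nd: F3 → E3 → D3.
From D3 the diatonic shape gives D3 A2 Bb2 D3 G3 F3.

D3 A2 Bb2 D3 G3 F3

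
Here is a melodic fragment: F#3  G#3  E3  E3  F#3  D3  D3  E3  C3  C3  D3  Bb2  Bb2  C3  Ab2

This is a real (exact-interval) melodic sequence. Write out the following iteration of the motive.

Ab2 Bb2 Gb2

Taking 3-note groups, the heads are F#3, E3, D3, C3, Bb2: the pattern moves down a 2nd.
So cell 6 is Ab2 Bb2 Gb2.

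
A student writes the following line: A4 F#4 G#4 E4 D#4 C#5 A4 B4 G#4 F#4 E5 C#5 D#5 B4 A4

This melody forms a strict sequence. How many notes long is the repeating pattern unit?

5

Try groups of 5 (3 cells in 15 notes):
A4 F#4 G#4 E4 D#4 | C#5 A4 B4 G#4 F#4 | E5 C#5 D#5 B4 A4
That's a consistent up a 3rd shift per cell, and no other grouping gives one.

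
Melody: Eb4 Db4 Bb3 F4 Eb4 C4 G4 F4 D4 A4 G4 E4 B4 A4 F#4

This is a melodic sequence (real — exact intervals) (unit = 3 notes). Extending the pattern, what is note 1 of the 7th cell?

D#5

The unit is 3 notes. Position-1 pitches of the 5 shown cells: Eb4, F4, G4, A4, B4.
Carrying that up a 2nd forward: C#5 → D#5.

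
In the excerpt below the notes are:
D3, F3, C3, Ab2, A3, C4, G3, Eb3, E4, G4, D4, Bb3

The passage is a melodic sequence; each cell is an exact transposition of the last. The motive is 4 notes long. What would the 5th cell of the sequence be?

Taking 4-note groups, the heads are D3, A3, E4: the pattern moves up a 5th.
Carrying on: B4 → F#5.
Statement 5 starts on F#5 and keeps the same exact contour: F#5 A5 E5 C5.

F#5 A5 E5 C5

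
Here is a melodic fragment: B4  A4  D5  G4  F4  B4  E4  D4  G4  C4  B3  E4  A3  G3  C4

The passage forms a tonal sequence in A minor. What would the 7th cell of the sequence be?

The 3-note cells begin on B4, G4, E4, C4, A3 — each down a 3rd from the last.
Continuing the starts: F3 → D3.
From D3 the diatonic shape gives D3 C3 F3.

D3 C3 F3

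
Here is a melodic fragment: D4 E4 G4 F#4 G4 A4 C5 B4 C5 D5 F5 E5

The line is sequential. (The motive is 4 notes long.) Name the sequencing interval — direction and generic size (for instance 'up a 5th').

up a 4th

With a 4-note motive the entries are D4, G4, C5, each up a 4th from the previous.
From D4 to G4: up a 4th.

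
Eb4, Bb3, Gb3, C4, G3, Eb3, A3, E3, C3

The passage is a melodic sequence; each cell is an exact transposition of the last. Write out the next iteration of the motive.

Taking 3-note groups, the heads are Eb4, C4, A3: the pattern moves down a 3rd.
From F#3 the exact shape gives F#3 C#3 A2.

F#3 C#3 A2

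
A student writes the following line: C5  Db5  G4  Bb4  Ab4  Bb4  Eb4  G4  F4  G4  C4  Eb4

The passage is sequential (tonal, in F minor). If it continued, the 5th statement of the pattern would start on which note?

Bb3

With a 4-note motive the entries are C5, Ab4, F4, each down a 3rd from the previous.
Extending the heads down a 3rd: Db4 → Bb3.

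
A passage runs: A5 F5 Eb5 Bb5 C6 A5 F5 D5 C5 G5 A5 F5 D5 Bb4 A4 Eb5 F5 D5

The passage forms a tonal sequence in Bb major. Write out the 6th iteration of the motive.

Unit = 6 notes; the statements start on A5, F5, D5, moving down a 3rd each time.
Continuing the starts: Bb4 → G4 → Eb4.
Statement 6 starts on Eb4 and keeps the same diatonic contour: Eb4 C4 Bb3 F4 G4 Eb4.

Eb4 C4 Bb3 F4 G4 Eb4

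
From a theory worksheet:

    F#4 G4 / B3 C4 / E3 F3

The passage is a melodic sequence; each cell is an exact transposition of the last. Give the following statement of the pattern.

A2 Bb2

With a 2-note motive the entries are F#4, B3, E3, each down a 5th from the previous.
So cell 4 is A2 Bb2.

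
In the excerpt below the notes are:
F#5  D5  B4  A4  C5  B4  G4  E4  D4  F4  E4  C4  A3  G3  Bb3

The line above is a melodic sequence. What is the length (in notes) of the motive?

5

There are 15 notes; a 5-note unit gives 3 cells:
F#5 D5 B4 A4 C5 | B4 G4 E4 D4 F4 | E4 C4 A3 G3 Bb3
Each cell is the previous one down a 5th — so the unit is 5 notes.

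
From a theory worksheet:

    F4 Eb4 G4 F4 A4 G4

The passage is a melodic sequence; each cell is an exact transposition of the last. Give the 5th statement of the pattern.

Unit = 2 notes; the statements start on F4, G4, A4, moving up a 2nd each time.
Continuing the starts: B4 → C#5.
So cell 5 is C#5 B4.

C#5 B4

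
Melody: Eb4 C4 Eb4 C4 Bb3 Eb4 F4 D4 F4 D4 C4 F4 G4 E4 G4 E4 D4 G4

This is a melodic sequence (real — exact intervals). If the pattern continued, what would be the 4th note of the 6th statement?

A#4

With 6-note cells, note 4 of each statement runs C4, D4, E4.
Carrying that up a 2nd forward: F#4 → G#4 → A#4.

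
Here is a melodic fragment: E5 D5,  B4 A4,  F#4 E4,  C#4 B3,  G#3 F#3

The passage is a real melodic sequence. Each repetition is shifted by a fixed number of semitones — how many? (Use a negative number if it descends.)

-5

Unit = 2 notes; the statements start on E5, B4, F#4, C#4, G#3, moving down a 4th each time.
Counting half-steps from E5 to B4: -5.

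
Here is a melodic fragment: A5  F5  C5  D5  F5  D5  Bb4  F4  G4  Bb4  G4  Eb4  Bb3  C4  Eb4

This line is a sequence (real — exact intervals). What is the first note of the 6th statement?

With a 5-note motive the entries are A5, D5, G4, each down a 5th from the previous.
Continuing: C4 → F3 → Bb2. Statement 6 starts on Bb2.

Bb2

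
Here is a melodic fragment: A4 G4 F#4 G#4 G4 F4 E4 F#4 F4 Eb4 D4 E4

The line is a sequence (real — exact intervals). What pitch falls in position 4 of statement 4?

The unit is 4 notes. Position-4 pitches of the 3 shown cells: G#4, F#4, E4.
From E4, down a 2nd gives D4.

D4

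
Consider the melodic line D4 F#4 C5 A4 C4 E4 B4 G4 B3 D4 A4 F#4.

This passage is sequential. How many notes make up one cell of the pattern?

4

Try groups of 4 (3 cells in 12 notes):
D4 F#4 C5 A4 | C4 E4 B4 G4 | B3 D4 A4 F#4
Every group is a transposition down a 2nd of the one before; no shorter unit works.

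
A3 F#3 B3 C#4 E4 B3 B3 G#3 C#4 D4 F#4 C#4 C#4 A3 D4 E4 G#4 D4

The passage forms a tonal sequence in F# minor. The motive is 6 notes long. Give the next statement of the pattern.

The 6-note cells begin on A3, B3, C#4 — each up a 2nd from the last.
So cell 4 is D4 B3 E4 F#4 A4 E4.

D4 B3 E4 F#4 A4 E4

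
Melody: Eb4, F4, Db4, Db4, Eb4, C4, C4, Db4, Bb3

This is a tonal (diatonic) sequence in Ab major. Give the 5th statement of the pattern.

Ab3 Bb3 G3

The 3-note cells begin on Eb4, Db4, C4 — each down a 2nd from the last.
Continuing the starts: Bb3 → Ab3.
Statement 5 starts on Ab3 and keeps the same diatonic contour: Ab3 Bb3 G3.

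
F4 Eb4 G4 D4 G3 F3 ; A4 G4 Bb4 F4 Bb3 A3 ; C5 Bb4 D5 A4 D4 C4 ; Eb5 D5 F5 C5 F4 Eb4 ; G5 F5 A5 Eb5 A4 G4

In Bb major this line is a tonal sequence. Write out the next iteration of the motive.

Bb5 A5 C6 G5 C5 Bb4

Unit = 6 notes; the statements start on F4, A4, C5, Eb5, G5, moving up a 3rd each time.
So cell 6 is Bb5 A5 C6 G5 C5 Bb4.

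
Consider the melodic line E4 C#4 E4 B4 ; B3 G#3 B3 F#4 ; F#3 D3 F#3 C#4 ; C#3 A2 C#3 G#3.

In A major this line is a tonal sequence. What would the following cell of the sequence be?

G#2 E2 G#2 D3

Unit = 4 notes; the statements start on E4, B3, F#3, C#3, moving down a 4th each time.
So cell 5 is G#2 E2 G#2 D3.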